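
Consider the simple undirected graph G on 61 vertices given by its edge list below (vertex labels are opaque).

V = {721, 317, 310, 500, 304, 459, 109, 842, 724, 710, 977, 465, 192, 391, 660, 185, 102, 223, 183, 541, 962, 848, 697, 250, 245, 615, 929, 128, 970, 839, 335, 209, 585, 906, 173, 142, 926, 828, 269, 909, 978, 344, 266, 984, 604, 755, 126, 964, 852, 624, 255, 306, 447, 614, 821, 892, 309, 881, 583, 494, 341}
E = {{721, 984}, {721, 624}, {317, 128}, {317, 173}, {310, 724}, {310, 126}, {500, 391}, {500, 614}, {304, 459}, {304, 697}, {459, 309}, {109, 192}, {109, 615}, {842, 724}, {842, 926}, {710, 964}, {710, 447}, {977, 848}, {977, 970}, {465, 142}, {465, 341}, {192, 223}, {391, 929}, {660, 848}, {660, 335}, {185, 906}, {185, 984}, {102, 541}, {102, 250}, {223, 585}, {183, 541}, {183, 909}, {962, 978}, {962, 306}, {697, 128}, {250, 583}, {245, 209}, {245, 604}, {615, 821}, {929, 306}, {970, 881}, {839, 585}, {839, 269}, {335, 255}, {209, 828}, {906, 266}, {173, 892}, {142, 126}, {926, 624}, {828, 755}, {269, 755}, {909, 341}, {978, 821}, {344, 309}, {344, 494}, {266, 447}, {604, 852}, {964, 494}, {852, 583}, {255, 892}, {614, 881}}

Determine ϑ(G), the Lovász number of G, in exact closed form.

Vertex 185 has 2 neighbors: 906, 984.
Vertex 541 has 2 neighbors: 102, 183.
deg(391) = 2; N(391) = {500, 929}.
N(500) = {391, 614}, |N(500)| = 2.
61-vertex 2-regular graph: this is C_{61}, the 61-cycle.
A has 31 distinct eigenvalues ≈ [2.0, 1.989, 1.958, 1.905, 1.833, 1.741, 1.63, 1.502, 1.359, 1.2, 1.03, 0.848, 0.657, 0.459, 0.257, 0.051, -0.154, -0.359, -0.559, -0.753, -0.94, -1.116, -1.281, -1.432, -1.568, -1.688, -1.789, -1.871, -1.934, -1.976, -1.997].
λ_max=2, λ_min=-2*cos(pi/61); ϑ = −61·λ_min/(λ_max−λ_min) = 61*cos(pi/61)/(cos(pi/61) + 1).
Numerically 30.4798.
α=30, χ(Ḡ)=31; ϑ=61*cos(pi/61)/(cos(pi/61) + 1) lies between (both strict).

61*cos(pi/61)/(cos(pi/61) + 1)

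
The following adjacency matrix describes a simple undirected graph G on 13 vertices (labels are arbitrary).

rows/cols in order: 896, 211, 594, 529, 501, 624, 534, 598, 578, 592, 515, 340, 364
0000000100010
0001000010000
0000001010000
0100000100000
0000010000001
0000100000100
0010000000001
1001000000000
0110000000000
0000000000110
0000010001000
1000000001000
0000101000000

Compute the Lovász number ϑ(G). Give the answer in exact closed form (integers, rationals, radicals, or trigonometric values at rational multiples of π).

13*cos(pi/13)/(cos(pi/13) + 1)

N(529) = {211, 598}, |N(529)| = 2.
N(364) = {501, 534}, |N(364)| = 2.
N(624) = {501, 515}, |N(624)| = 2.
deg(515) = 2; N(515) = {624, 592}.
13-vertex 2-regular graph: this is C_{13}, the 13-cycle.
Distinct eigenvalues (to 5 d.p.): [2.0, 1.77091, 1.13613, 0.24107, -0.70921, -1.49702, -1.94188].
λ_max=2, λ_min=-2*cos(pi/13); ϑ = −13·λ_min/(λ_max−λ_min) = 13*cos(pi/13)/(cos(pi/13) + 1).
= 6.40416856… (decimal).
α=6, χ(Ḡ)=7; ϑ=13*cos(pi/13)/(cos(pi/13) + 1) lies between (both strict).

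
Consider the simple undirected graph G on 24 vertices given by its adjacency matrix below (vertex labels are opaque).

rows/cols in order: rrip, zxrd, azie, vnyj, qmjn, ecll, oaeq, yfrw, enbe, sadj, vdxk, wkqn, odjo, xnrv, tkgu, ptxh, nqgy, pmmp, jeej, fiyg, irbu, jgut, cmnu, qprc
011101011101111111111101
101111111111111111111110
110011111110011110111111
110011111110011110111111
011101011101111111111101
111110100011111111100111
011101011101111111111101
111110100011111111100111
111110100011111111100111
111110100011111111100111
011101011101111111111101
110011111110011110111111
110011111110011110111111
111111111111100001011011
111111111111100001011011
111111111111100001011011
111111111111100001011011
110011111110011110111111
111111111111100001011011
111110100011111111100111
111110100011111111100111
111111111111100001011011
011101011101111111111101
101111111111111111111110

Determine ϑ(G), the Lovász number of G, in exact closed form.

6

N(wkqn) = {rrip, zxrd, qmjn, ecll, oaeq, yfrw, enbe, sadj, vdxk, xnrv, tkgu, ptxh, nqgy, jeej, fiyg, irbu, jgut, cmnu, qprc}, |N(wkqn)| = 19.
N(azie) = {rrip, zxrd, qmjn, ecll, oaeq, yfrw, enbe, sadj, vdxk, xnrv, tkgu, ptxh, nqgy, jeej, fiyg, irbu, jgut, cmnu, qprc}, |N(azie)| = 19.
Vertex xnrv has 18 neighbors: rrip, zxrd, azie, vnyj, qmjn, ecll, oaeq, yfrw, enbe, sadj, vdxk, wkqn, odjo, pmmp, fiyg, irbu, cmnu, qprc.
Vertex yfrw has 18 neighbors: rrip, zxrd, azie, vnyj, qmjn, oaeq, vdxk, wkqn, odjo, xnrv, tkgu, ptxh, nqgy, pmmp, jeej, jgut, cmnu, qprc.
Complete 5-partite, parts [6, 6, 5, 5, 2]: perfect, ϑ = α = 6.
≈ 6.00000000 (to 8 d.p.).
α=6, χ(Ḡ)=6; ϑ=6 lies between (collapsed).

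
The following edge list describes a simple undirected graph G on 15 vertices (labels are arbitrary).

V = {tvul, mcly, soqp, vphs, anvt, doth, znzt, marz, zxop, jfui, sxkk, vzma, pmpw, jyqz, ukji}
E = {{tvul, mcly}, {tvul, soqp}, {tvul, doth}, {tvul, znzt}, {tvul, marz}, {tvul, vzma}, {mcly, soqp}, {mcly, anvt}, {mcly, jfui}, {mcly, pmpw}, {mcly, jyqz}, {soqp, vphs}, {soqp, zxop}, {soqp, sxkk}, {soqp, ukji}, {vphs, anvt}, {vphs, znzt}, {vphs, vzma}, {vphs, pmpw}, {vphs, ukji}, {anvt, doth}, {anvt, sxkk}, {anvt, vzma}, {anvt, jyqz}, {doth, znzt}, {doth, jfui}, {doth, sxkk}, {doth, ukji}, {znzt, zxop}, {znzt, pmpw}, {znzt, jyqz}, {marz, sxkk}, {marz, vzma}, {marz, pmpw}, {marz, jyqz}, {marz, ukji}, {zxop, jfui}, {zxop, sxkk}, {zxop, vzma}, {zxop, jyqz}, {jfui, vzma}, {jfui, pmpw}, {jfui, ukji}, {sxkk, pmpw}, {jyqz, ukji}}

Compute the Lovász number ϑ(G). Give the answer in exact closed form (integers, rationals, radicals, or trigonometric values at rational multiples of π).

5

N(doth) = {tvul, anvt, znzt, jfui, sxkk, ukji}, |N(doth)| = 6.
Vertex tvul has 6 neighbors: mcly, soqp, doth, znzt, marz, vzma.
Vertex jfui has 6 neighbors: mcly, doth, zxop, vzma, pmpw, ukji.
deg(zxop) = 6; N(zxop) = {soqp, znzt, jfui, sxkk, vzma, jyqz}.
6-regular, N=15; Kneser-type, 2-subsets of [6].
A has 3 distinct eigenvalues ≈ [6.0, 1.0, -3.0].
Lovász (edge-transitive): ϑ = −15·(-3)/((6)−(-3)) = 5.
= 5.00000000… (decimal).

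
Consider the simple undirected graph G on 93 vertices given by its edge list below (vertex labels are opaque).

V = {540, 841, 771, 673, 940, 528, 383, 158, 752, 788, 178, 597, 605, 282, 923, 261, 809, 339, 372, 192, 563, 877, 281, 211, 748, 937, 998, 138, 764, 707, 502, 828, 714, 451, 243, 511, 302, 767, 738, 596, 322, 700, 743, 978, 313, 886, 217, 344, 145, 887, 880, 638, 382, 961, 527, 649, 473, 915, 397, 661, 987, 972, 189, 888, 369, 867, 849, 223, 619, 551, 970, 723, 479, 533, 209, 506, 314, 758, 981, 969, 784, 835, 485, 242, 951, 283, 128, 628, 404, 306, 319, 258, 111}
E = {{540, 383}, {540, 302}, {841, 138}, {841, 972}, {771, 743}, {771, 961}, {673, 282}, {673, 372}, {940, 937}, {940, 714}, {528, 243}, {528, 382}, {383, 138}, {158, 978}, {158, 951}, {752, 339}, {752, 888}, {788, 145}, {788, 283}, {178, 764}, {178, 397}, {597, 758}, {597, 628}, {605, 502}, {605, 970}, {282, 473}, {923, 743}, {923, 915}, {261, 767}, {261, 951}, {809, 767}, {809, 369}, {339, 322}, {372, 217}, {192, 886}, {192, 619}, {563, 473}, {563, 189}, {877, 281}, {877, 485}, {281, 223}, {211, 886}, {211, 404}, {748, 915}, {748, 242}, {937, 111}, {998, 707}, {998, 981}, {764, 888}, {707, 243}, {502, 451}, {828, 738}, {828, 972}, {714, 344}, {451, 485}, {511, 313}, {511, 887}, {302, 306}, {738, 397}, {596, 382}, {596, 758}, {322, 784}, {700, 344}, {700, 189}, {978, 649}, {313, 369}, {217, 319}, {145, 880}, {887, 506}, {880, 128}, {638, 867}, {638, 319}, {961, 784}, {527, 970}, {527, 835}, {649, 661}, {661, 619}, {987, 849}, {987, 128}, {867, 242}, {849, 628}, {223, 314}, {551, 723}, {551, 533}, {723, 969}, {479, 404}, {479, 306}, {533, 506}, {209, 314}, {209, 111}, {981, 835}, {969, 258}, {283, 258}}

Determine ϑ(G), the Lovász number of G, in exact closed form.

deg(877) = 2; N(877) = {281, 485}.
deg(319) = 2; N(319) = {217, 638}.
deg(404) = 2; N(404) = {211, 479}.
Vertex 189 has 2 neighbors: 563, 700.
deg(v) = 2 for all v (|V|=93); a single 93-cycle (edge-transitive).
spec(A) ≈ [2.0, 1.995437, 1.98177, 1.95906, 1.927411, 1.886968, 1.837916, 1.780477, 1.714914, 1.641527, 1.56065, 1.472651, 1.377934, 1.276929, 1.170098, 1.057928, 0.940931, 0.819641, 0.694611, 0.566411, 0.435627, 0.302856, 0.168702, 0.033779, -0.101298, -0.235913, -0.369452, -0.501305, -0.630871, -0.757558, -0.880788, -1.0, -1.114649, -1.224212, -1.328189, -1.426106, -1.517516, -1.602002, -1.679179, -1.748693, -1.810229, -1.863505, -1.908279, -1.944345, -1.97154, -1.989739, -1.998859] (distinct, 6 d.p.).
Lovász (edge-transitive): ϑ = −93·(-2*cos(pi/93))/((2)−(-2*cos(pi/93))) = 93*cos(pi/93)/(cos(pi/93) + 1).
Numerically 46.486731879.
Sandwich: α(G)=46 ≤ ϑ(G)=93*cos(pi/93)/(cos(pi/93) + 1) ≤ χ(Ḡ)=47 (both strict).

93*cos(pi/93)/(cos(pi/93) + 1)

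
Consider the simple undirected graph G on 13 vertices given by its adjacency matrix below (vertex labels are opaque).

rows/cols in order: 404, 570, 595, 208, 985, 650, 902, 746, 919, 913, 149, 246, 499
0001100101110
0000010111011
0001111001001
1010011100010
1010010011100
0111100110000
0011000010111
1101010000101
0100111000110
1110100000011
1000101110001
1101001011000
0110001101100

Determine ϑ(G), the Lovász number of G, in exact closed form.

N(570) = {650, 746, 919, 913, 246, 499}, |N(570)| = 6.
deg(246) = 6; N(246) = {404, 570, 208, 902, 919, 913}.
Vertex 902 has 6 neighbors: 595, 208, 919, 149, 246, 499.
deg(208) = 6; N(208) = {404, 595, 650, 902, 746, 246}.
deg(v) = 6 for all v (|V|=13); strongly regular (13,6,2,3).
spec(A) ≈ [6.0, 1.3028, -2.3028] (distinct, 4 d.p.).
Lovász (edge-transitive): ϑ = −13·(-sqrt(13)/2 - 1/2)/((6)−(-sqrt(13)/2 - 1/2)) = sqrt(13).
= 3.60555128… (decimal).

sqrt(13)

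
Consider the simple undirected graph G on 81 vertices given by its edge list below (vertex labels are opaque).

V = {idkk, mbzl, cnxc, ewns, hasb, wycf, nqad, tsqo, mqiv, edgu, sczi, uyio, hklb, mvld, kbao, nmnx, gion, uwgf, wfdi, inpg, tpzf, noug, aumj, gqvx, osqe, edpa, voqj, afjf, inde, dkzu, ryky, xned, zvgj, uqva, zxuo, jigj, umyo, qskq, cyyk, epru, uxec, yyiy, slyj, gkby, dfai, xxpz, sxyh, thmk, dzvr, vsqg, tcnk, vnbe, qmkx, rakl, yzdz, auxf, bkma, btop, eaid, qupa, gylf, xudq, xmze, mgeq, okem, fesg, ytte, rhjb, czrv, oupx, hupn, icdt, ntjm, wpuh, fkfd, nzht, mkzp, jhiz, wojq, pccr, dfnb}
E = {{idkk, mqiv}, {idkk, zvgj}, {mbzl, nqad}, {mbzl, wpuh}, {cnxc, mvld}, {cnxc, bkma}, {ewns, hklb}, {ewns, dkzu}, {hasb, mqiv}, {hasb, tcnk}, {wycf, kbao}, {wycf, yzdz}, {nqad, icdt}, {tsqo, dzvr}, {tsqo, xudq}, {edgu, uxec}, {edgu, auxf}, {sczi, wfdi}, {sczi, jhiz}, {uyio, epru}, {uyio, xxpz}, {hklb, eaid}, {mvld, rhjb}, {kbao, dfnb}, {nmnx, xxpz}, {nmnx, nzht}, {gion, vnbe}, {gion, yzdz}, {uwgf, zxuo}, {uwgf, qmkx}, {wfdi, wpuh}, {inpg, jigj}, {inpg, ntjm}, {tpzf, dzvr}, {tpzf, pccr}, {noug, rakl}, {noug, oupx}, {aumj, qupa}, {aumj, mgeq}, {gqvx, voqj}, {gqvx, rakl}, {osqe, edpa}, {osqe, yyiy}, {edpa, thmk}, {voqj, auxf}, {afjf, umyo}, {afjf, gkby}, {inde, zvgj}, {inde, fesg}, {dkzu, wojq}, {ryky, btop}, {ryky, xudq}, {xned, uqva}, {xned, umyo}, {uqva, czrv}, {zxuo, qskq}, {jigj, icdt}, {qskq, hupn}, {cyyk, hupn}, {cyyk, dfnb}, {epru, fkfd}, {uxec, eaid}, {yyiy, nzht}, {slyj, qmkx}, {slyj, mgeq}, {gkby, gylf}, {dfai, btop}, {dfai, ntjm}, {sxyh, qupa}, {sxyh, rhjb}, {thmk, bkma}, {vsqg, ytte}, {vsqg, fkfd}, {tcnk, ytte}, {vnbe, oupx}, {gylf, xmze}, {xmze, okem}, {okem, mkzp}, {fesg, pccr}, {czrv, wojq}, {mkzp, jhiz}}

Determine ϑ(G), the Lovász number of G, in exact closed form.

deg(icdt) = 2; N(icdt) = {nqad, jigj}.
N(gqvx) = {voqj, rakl}, |N(gqvx)| = 2.
N(noug) = {rakl, oupx}, |N(noug)| = 2.
N(uxec) = {edgu, eaid}, |N(uxec)| = 2.
G on 81 vertices is 2-regular; the odd cycle C_{81}.
The 41 distinct eigenvalues: [2.0, 1.993986, 1.97598, 1.94609, 1.904496, 1.851448, 1.787265, 1.712334, 1.627104, 1.532089, 1.427859, 1.315043, 1.194317, 1.066409, 0.932087, 0.79216, 0.647468, 0.498882, 0.347296, 0.193622, 0.038783, -0.11629, -0.270663, -0.423408, -0.573606, -0.720355, -0.862772, -1.0, -1.131214, -1.255624, -1.372483, -1.481088, -1.580785, -1.670976, -1.751116, -1.820726, -1.879385, -1.926742, -1.962511, -1.986477, -1.998496].
λ_max=2, λ_min=-2*cos(pi/81); ϑ = −81·λ_min/(λ_max−λ_min) = 81*cos(pi/81)/(cos(pi/81) + 1).
= 40.4847653… (decimal).
Lovász sandwich 40 ≤ 81*cos(pi/81)/(cos(pi/81) + 1) ≤ 41: both strict.

81*cos(pi/81)/(cos(pi/81) + 1)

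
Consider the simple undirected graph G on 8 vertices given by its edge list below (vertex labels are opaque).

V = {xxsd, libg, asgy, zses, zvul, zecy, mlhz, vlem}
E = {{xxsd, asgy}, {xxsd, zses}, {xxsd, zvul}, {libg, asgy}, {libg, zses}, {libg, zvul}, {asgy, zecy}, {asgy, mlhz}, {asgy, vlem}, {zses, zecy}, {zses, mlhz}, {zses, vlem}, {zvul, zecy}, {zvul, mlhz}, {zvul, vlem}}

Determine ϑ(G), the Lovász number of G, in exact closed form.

5

Vertex zses has 5 neighbors: xxsd, libg, zecy, mlhz, vlem.
N(libg) = {asgy, zses, zvul}, |N(libg)| = 3.
deg(zvul) = 5; N(zvul) = {xxsd, libg, zecy, mlhz, vlem}.
deg(mlhz) = 3; N(mlhz) = {asgy, zses, zvul}.
K_{5,3} (perfect); ϑ(G) = α(G) = max{5,3} = 5.
≈ 5.0000 (to 4 d.p.).
α=5, χ(Ḡ)=5; ϑ=5 lies between (collapsed).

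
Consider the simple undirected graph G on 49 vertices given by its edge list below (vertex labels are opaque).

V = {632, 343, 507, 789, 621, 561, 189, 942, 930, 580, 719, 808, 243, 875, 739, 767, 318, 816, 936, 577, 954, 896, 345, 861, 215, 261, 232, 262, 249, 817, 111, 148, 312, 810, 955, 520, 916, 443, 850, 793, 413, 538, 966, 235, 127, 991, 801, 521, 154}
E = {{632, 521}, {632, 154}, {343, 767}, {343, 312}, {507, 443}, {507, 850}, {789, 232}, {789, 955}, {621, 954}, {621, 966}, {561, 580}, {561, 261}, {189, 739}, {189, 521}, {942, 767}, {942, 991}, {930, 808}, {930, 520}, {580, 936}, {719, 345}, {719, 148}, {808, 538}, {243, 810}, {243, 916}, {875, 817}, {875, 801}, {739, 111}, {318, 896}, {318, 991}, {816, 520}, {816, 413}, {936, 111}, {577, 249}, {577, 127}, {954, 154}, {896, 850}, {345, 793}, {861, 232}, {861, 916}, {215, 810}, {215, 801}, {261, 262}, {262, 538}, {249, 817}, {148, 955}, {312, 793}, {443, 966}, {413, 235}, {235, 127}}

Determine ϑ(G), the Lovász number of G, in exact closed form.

N(816) = {520, 413}, |N(816)| = 2.
Vertex 936 has 2 neighbors: 580, 111.
N(632) = {521, 154}, |N(632)| = 2.
N(154) = {632, 954}, |N(154)| = 2.
deg(v) = 2 for all v (|V|=49); connected 2-regular on 49 ⇒ C_{49}.
Distinct eigenvalues (to 6 d.p.): [2.0, 1.98358, 1.93459, 1.853834, 1.742637, 1.602827, 1.436699, 1.24698, 1.036785, 0.809567, 0.569055, 0.3192, 0.064103, -0.192046, -0.445042, -0.69073, -0.925077, -1.144233, -1.344602, -1.522892, -1.676176, -1.801938, -1.898111, -1.963118, -1.995891].
λ_max=2, λ_min=-2*cos(pi/49); ϑ = −49·λ_min/(λ_max−λ_min) = 49*cos(pi/49)/(cos(pi/49) + 1).
= 24.474805178… (decimal).
Lovász sandwich 24 ≤ 49*cos(pi/49)/(cos(pi/49) + 1) ≤ 25: both strict.

49*cos(pi/49)/(cos(pi/49) + 1)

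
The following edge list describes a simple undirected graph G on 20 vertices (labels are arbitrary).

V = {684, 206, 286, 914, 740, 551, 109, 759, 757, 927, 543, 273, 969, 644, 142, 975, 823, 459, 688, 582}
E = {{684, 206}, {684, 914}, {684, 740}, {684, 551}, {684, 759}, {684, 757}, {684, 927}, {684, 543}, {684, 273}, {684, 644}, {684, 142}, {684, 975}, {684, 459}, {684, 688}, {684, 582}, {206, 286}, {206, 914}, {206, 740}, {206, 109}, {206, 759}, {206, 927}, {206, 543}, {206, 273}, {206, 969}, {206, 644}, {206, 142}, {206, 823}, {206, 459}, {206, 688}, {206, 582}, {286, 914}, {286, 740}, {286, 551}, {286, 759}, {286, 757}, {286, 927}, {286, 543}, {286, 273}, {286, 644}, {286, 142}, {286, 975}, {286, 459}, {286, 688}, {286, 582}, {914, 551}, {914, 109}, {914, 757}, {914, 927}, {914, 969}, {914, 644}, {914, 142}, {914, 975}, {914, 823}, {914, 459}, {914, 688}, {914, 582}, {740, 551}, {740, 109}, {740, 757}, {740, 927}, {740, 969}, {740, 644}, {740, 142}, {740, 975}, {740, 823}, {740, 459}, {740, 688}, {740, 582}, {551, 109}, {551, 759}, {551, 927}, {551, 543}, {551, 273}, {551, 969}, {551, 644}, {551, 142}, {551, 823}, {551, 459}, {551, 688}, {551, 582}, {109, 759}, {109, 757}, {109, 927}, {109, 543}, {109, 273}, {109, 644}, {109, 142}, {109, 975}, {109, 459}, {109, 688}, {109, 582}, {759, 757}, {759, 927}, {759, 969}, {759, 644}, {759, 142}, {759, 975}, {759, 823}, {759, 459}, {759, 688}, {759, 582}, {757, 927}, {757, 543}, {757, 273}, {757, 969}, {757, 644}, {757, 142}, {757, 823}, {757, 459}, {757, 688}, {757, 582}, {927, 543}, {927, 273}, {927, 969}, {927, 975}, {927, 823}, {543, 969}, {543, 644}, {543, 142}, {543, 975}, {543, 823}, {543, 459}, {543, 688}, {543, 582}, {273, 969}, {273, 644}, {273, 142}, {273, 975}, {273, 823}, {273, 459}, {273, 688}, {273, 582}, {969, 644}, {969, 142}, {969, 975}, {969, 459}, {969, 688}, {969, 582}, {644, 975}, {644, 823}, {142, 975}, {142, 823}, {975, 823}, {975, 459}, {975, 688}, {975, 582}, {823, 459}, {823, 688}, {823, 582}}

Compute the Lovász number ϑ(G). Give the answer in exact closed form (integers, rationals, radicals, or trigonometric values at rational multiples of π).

6

deg(914) = 15; N(914) = {684, 206, 286, 551, 109, 757, 927, 969, 644, 142, 975, 823, 459, 688, 582}.
N(142) = {684, 206, 286, 914, 740, 551, 109, 759, 757, 543, 273, 969, 975, 823}, |N(142)| = 14.
deg(969) = 15; N(969) = {206, 914, 740, 551, 759, 757, 927, 543, 273, 644, 142, 975, 459, 688, 582}.
deg(206) = 16; N(206) = {684, 286, 914, 740, 109, 759, 927, 543, 273, 969, 644, 142, 823, 459, 688, 582}.
G = K_{6,5,5,4}: α = 6 = χ(Ḡ), so ϑ = 6.
Numerically 6.00000000.
6 ≤ 6 ≤ 6: collapsed.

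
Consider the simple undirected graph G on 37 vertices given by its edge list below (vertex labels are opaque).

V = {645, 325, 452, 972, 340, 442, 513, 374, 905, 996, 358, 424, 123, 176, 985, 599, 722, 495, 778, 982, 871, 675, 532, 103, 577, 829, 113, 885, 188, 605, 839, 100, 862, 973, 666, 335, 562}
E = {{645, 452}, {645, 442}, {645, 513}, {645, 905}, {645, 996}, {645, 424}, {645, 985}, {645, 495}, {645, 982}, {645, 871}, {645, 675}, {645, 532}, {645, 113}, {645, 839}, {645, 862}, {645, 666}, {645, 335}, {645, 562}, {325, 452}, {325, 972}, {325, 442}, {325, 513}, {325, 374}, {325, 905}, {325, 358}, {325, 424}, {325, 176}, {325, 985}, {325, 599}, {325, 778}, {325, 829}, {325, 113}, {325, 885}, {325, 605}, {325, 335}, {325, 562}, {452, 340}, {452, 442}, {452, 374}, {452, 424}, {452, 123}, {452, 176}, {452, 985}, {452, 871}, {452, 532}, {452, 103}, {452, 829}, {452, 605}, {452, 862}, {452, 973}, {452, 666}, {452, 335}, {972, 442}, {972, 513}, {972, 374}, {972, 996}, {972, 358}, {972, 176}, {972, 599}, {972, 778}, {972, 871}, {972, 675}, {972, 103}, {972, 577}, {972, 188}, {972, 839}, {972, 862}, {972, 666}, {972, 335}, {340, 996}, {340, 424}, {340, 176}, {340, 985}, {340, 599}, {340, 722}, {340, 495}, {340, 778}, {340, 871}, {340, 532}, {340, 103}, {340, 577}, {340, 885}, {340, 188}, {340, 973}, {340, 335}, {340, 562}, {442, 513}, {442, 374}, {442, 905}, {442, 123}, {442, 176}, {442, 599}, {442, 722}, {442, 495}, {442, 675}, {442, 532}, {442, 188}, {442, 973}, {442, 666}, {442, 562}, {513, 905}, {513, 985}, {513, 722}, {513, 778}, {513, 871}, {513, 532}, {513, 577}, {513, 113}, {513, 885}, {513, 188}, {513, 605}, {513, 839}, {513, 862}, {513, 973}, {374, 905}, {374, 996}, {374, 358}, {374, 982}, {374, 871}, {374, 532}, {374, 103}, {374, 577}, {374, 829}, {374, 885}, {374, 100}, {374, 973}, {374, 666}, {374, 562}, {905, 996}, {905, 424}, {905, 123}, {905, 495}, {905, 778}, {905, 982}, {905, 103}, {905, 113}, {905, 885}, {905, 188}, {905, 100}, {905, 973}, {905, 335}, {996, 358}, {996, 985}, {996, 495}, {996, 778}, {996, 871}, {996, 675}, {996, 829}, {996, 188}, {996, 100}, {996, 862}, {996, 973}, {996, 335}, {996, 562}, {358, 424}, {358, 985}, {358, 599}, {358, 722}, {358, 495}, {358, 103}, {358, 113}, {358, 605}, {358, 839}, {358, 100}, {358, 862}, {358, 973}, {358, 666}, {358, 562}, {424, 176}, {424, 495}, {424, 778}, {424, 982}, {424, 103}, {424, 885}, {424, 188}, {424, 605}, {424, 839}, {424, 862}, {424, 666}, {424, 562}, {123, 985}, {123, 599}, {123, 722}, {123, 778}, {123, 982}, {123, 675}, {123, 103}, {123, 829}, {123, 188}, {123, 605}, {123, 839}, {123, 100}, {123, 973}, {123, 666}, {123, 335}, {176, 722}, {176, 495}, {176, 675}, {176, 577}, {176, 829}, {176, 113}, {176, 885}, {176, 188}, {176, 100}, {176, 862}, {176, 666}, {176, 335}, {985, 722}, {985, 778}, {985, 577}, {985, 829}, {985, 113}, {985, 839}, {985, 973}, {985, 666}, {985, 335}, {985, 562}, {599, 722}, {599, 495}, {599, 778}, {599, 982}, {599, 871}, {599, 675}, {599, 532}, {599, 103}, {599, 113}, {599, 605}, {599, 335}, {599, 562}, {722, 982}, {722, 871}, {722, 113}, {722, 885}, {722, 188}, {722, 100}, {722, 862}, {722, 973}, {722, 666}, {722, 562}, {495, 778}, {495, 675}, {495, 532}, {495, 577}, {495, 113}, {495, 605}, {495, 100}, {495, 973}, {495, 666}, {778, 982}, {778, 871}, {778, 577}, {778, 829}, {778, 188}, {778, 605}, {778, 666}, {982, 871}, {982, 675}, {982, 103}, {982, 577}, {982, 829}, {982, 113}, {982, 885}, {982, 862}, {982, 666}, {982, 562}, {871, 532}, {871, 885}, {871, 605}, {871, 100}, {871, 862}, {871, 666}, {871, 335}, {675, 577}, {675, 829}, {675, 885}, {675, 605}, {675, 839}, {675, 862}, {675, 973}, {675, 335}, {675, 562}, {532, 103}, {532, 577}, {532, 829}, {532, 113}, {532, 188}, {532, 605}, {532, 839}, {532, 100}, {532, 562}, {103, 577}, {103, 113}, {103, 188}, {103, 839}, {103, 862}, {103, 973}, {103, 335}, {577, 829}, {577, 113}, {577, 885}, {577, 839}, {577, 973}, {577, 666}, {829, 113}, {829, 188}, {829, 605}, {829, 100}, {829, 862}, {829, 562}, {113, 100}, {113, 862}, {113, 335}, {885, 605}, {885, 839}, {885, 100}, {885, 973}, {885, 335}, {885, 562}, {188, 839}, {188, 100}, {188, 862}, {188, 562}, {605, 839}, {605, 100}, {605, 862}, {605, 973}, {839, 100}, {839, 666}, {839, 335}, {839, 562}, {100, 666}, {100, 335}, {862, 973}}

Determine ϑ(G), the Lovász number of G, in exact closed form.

N(176) = {325, 452, 972, 340, 442, 424, 722, 495, 675, 577, 829, 113, 885, 188, 100, 862, 666, 335}, |N(176)| = 18.
N(605) = {325, 452, 513, 358, 424, 123, 599, 495, 778, 871, 675, 532, 829, 885, 839, 100, 862, 973}, |N(605)| = 18.
Vertex 374 has 18 neighbors: 325, 452, 972, 442, 905, 996, 358, 982, 871, 532, 103, 577, 829, 885, 100, 973, 666, 562.
Vertex 675 has 18 neighbors: 645, 972, 442, 996, 123, 176, 599, 495, 982, 577, 829, 885, 605, 839, 862, 973, 335, 562.
G on 37 vertices is 18-regular; SR(37,18,8,9) — a Paley graph.
spec(A) ≈ [18.0, 2.541, -3.541] (distinct, 3 d.p.).
Lovász: ϑ = −37(-sqrt(37)/2 - 1/2)/(18+-(-sqrt(37)/2 - 1/2)) = sqrt(37).
≈ 6.0827625 (to 7 d.p.).

sqrt(37)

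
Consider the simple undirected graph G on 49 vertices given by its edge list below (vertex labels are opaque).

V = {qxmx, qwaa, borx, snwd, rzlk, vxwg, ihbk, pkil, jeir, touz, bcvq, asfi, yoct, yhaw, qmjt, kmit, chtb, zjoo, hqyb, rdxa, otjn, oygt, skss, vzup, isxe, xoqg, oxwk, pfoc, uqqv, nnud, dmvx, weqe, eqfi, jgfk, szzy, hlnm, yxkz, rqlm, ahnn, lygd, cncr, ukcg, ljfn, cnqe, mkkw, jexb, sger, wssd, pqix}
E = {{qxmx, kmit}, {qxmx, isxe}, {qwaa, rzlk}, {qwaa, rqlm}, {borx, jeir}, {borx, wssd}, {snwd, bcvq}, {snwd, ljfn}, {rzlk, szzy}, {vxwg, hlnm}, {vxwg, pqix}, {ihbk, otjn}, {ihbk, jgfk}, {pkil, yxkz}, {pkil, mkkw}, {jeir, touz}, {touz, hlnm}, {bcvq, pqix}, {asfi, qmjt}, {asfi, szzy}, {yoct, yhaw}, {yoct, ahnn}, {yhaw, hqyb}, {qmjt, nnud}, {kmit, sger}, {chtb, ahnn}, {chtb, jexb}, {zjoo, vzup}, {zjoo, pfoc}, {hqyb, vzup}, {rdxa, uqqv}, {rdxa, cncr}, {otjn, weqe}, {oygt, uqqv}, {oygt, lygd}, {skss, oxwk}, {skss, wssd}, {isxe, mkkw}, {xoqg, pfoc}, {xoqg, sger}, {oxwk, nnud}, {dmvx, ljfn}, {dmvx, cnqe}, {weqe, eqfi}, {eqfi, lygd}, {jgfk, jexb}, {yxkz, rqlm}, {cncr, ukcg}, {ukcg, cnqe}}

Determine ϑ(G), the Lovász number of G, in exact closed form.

Vertex cncr has 2 neighbors: rdxa, ukcg.
N(eqfi) = {weqe, lygd}, |N(eqfi)| = 2.
N(dmvx) = {ljfn, cnqe}, |N(dmvx)| = 2.
deg(ukcg) = 2; N(ukcg) = {cncr, cnqe}.
deg(v) = 2 for all v (|V|=49); a single 49-cycle (edge-transitive).
spec(A) ≈ [2.0, 1.98358, 1.93459, 1.853834, 1.742637, 1.602827, 1.436699, 1.24698, 1.036785, 0.809567, 0.569055, 0.3192, 0.064103, -0.192046, -0.445042, -0.69073, -0.925077, -1.144233, -1.344602, -1.522892, -1.676176, -1.801938, -1.898111, -1.963118, -1.995891] (distinct, 6 d.p.).
With N=49: ϑ(G) = 49·(-(-1)*2*cos(pi/49))/(2−(-2*cos(pi/49))) = 49*cos(pi/49)/(cos(pi/49) + 1).
= 24.4748… (decimal).
Check 24 ≤ 49*cos(pi/49)/(cos(pi/49) + 1) ≤ 25: both strict.

49*cos(pi/49)/(cos(pi/49) + 1)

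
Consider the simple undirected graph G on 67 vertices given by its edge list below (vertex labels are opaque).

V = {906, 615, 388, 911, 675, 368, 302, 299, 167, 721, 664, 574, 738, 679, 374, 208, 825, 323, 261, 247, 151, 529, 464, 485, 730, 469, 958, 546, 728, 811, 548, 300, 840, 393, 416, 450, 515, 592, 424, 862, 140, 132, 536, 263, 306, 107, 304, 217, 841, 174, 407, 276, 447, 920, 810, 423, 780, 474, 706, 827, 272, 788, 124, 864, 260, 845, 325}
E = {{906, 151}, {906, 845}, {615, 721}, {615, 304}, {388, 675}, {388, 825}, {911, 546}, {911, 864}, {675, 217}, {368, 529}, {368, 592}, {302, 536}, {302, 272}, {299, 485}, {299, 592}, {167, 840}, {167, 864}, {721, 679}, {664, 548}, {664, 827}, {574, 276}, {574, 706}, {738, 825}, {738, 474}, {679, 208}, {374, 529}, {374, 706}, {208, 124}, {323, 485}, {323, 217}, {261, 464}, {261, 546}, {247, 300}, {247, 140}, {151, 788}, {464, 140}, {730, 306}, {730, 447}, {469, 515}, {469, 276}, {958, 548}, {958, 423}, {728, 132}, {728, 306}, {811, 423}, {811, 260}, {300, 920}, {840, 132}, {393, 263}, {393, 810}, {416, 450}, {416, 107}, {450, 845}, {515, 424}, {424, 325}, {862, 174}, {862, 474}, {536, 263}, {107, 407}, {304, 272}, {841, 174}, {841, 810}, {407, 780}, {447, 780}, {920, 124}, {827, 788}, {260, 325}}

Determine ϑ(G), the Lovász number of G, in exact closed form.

Vertex 174 has 2 neighbors: 862, 841.
Vertex 574 has 2 neighbors: 276, 706.
deg(107) = 2; N(107) = {416, 407}.
N(546) = {911, 261}, |N(546)| = 2.
G on 67 vertices is 2-regular; a single 67-cycle (edge-transitive).
spec(A) ≈ [2.0, 1.99121, 1.96493, 1.92137, 1.86093, 1.78414, 1.69166, 1.58432, 1.46306, 1.32894, 1.18314, 1.02695, 0.86173, 0.68893, 0.51009, 0.32675, 0.14055, -0.04689, -0.23391, -0.41888, -0.60017, -0.77618, -0.94538, -1.10626, -1.25743, -1.39754, -1.52537, -1.6398, -1.73981, -1.82454, -1.89323, -1.94529, -1.98025, -1.9978] (distinct, 5 d.p.).
λ_max=2, λ_min=-2*cos(pi/67); ϑ = −67·λ_min/(λ_max−λ_min) = 67*cos(pi/67)/(cos(pi/67) + 1).
= 33.4815798… (decimal).
Check 33 ≤ 67*cos(pi/67)/(cos(pi/67) + 1) ≤ 34: both strict.

67*cos(pi/67)/(cos(pi/67) + 1)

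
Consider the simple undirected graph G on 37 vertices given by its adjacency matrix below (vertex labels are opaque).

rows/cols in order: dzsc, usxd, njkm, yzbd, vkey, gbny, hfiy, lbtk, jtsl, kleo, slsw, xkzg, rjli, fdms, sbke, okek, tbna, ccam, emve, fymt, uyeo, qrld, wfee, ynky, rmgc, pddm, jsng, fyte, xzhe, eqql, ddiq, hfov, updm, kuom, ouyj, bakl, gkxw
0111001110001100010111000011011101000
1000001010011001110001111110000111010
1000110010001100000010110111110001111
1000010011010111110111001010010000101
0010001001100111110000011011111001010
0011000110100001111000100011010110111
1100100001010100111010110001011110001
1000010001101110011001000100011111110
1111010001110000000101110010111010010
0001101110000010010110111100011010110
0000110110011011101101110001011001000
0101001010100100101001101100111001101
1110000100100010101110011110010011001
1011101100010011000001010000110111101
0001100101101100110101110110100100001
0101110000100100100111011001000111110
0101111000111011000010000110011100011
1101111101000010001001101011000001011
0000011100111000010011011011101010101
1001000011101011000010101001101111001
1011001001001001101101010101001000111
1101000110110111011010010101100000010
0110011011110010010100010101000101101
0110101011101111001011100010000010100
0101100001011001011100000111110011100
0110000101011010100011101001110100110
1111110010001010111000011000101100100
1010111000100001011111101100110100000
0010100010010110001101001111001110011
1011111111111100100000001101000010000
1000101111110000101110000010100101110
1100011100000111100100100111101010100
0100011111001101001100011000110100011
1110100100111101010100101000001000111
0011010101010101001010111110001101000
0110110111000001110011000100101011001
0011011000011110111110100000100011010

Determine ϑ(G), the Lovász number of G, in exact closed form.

Vertex hfiy has 18 neighbors: dzsc, usxd, vkey, kleo, xkzg, fdms, tbna, ccam, emve, uyeo, wfee, ynky, fyte, eqql, ddiq, hfov, updm, gkxw.
Vertex gbny has 18 neighbors: njkm, yzbd, lbtk, jtsl, slsw, okek, tbna, ccam, emve, wfee, jsng, fyte, eqql, hfov, updm, ouyj, bakl, gkxw.
Vertex xkzg has 18 neighbors: usxd, yzbd, hfiy, jtsl, slsw, fdms, tbna, emve, qrld, wfee, rmgc, pddm, xzhe, eqql, ddiq, kuom, ouyj, gkxw.
Vertex lbtk has 18 neighbors: dzsc, gbny, kleo, slsw, rjli, fdms, sbke, ccam, emve, qrld, pddm, eqql, ddiq, hfov, updm, kuom, ouyj, bakl.
Regular of degree 18 on 37 vertices: strongly regular (37,18,8,9).
spec(A) ≈ [18.0, 2.541, -3.541] (distinct, 3 d.p.).
Lovász: ϑ = −37(-sqrt(37)/2 - 1/2)/(18+-(-sqrt(37)/2 - 1/2)) = sqrt(37).
ϑ(G) ≈ 6.08276.

sqrt(37)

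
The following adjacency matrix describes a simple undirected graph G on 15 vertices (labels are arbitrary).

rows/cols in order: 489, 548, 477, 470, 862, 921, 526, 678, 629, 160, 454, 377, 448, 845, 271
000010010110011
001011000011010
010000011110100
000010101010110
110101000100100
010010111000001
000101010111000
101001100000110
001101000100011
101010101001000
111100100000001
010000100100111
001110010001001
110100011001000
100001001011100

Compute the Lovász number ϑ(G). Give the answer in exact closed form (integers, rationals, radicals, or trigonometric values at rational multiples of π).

deg(921) = 6; N(921) = {548, 862, 526, 678, 629, 271}.
deg(271) = 6; N(271) = {489, 921, 629, 454, 377, 448}.
Vertex 548 has 6 neighbors: 477, 862, 921, 454, 377, 845.
N(477) = {548, 678, 629, 160, 454, 448}, |N(477)| = 6.
15-vertex 6-regular graph: Kneser-type, 2-subsets of [6].
The 3 distinct eigenvalues: [6.0, 1.0, -3.0].
ϑ = −N·λ_min/(λ_max−λ_min) = −15·(-3)/(6−(-3)) = 5.
ϑ(G) ≈ 5.0000.

5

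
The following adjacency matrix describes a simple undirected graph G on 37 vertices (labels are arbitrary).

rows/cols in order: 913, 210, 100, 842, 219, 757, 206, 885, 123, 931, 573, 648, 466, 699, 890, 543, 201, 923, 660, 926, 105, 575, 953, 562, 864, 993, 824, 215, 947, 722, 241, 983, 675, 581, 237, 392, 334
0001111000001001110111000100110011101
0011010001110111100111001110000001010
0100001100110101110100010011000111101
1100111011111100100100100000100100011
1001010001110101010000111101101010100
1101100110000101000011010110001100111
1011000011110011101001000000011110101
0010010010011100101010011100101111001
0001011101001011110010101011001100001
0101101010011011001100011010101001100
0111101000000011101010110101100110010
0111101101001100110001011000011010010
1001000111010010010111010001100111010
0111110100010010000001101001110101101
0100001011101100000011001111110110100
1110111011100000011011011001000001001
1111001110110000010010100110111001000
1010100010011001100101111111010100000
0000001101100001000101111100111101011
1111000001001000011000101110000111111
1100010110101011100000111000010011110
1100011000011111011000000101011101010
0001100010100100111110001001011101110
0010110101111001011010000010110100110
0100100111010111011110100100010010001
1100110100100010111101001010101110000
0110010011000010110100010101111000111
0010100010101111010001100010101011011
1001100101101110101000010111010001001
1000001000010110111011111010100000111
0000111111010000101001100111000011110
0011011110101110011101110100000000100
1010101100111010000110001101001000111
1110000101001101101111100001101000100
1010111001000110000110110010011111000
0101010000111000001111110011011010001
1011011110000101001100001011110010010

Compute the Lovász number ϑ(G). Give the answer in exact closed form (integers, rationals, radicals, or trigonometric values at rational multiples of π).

sqrt(37)

deg(241) = 18; N(241) = {219, 757, 206, 885, 123, 931, 648, 201, 660, 575, 953, 993, 824, 215, 675, 581, 237, 392}.
N(947) = {913, 842, 219, 885, 931, 573, 466, 699, 890, 201, 660, 562, 993, 824, 215, 722, 581, 334}, |N(947)| = 18.
deg(100) = 18; N(100) = {210, 206, 885, 573, 648, 699, 543, 201, 923, 926, 562, 824, 215, 983, 675, 581, 237, 334}.
Vertex 392 has 18 neighbors: 210, 842, 757, 573, 648, 466, 660, 926, 105, 575, 953, 562, 824, 215, 722, 241, 675, 334.
Regular of degree 18 on 37 vertices: SR(37,18,8,9) — a Paley graph.
spec(A) ≈ [18.0, 2.54138, -3.54138] (distinct, 5 d.p.).
−37·(-sqrt(37)/2 - 1/2) / ((18)−(-sqrt(37)/2 - 1/2)) = sqrt(37) = ϑ(G).
ϑ(G) ≈ 6.082762530.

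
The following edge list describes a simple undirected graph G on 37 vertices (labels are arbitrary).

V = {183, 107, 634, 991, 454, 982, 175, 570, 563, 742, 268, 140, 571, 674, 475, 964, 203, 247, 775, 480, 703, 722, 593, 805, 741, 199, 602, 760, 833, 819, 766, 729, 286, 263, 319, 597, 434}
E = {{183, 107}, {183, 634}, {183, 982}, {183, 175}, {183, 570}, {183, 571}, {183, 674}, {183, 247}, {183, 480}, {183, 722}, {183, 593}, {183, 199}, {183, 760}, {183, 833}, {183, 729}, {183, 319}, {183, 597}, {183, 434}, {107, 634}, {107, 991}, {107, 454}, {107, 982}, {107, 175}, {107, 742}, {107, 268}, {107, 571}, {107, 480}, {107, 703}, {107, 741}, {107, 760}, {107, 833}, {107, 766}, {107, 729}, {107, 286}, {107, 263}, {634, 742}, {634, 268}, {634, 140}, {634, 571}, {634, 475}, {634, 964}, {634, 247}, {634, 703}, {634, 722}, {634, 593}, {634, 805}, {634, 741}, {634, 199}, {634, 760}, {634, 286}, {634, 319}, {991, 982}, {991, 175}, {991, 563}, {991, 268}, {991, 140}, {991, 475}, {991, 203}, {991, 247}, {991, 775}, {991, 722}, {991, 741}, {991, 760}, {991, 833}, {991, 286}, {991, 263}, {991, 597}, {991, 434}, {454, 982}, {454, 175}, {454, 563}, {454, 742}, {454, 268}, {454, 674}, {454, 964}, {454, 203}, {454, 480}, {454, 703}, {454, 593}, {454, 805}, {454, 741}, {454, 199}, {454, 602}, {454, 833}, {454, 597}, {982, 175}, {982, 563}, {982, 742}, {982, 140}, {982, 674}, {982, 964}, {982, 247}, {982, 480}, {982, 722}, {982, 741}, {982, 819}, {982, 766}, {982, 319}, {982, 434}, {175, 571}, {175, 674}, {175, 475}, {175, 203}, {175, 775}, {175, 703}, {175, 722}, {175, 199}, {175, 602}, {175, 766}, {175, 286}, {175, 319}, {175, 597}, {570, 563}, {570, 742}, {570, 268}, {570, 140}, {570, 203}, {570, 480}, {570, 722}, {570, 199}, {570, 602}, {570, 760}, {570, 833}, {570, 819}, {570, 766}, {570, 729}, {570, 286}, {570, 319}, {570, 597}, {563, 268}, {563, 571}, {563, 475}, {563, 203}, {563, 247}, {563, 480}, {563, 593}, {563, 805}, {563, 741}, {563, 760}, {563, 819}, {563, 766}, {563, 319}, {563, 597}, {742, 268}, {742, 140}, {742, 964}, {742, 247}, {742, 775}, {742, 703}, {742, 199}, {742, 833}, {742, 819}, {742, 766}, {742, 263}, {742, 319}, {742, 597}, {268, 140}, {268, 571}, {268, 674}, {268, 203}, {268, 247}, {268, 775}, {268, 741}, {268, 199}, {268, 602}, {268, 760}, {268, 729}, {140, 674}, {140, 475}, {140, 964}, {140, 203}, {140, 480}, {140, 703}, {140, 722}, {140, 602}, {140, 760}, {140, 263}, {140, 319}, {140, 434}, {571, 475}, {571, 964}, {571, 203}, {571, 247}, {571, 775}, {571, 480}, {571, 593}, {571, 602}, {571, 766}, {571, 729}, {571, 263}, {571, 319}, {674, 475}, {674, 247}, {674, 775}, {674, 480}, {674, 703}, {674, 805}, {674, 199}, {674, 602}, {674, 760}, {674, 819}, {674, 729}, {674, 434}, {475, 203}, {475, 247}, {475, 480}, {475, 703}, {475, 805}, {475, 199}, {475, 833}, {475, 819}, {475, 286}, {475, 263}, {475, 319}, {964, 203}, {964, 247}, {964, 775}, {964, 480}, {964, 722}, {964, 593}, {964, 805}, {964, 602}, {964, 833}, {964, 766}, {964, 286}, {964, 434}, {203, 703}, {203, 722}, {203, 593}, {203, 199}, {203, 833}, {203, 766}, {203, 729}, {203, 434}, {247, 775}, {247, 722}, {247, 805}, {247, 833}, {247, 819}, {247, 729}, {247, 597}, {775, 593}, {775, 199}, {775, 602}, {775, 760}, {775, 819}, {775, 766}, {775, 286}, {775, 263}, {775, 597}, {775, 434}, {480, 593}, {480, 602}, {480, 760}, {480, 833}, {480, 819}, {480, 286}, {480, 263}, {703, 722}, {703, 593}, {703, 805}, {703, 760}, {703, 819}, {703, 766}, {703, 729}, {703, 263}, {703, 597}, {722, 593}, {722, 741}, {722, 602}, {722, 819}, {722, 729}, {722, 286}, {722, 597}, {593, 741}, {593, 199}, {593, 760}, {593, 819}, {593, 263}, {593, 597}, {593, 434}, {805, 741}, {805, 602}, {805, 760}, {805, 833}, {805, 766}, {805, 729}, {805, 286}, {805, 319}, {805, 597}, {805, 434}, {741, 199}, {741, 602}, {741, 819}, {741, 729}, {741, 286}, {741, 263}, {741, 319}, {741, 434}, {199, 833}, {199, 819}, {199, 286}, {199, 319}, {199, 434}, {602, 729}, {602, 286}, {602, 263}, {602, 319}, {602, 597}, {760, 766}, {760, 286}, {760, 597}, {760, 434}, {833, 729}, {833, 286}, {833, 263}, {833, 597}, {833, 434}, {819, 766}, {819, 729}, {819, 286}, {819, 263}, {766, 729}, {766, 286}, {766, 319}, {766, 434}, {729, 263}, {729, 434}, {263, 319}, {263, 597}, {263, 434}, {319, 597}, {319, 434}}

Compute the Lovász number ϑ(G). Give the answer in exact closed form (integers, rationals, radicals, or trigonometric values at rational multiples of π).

Vertex 140 has 18 neighbors: 634, 991, 982, 570, 742, 268, 674, 475, 964, 203, 480, 703, 722, 602, 760, 263, 319, 434.
Vertex 766 has 18 neighbors: 107, 982, 175, 570, 563, 742, 571, 964, 203, 775, 703, 805, 760, 819, 729, 286, 319, 434.
N(741) = {107, 634, 991, 454, 982, 563, 268, 722, 593, 805, 199, 602, 819, 729, 286, 263, 319, 434}, |N(741)| = 18.
Vertex 286 has 18 neighbors: 107, 634, 991, 175, 570, 475, 964, 775, 480, 722, 805, 741, 199, 602, 760, 833, 819, 766.
18-regular, N=37; SR(37,18,8,9) — a Paley graph.
A has 3 distinct eigenvalues ≈ [18.0, 2.541, -3.541].
Lovász: ϑ = −37(-sqrt(37)/2 - 1/2)/(18+-(-sqrt(37)/2 - 1/2)) = sqrt(37).
ϑ(G) ≈ 6.082763.

sqrt(37)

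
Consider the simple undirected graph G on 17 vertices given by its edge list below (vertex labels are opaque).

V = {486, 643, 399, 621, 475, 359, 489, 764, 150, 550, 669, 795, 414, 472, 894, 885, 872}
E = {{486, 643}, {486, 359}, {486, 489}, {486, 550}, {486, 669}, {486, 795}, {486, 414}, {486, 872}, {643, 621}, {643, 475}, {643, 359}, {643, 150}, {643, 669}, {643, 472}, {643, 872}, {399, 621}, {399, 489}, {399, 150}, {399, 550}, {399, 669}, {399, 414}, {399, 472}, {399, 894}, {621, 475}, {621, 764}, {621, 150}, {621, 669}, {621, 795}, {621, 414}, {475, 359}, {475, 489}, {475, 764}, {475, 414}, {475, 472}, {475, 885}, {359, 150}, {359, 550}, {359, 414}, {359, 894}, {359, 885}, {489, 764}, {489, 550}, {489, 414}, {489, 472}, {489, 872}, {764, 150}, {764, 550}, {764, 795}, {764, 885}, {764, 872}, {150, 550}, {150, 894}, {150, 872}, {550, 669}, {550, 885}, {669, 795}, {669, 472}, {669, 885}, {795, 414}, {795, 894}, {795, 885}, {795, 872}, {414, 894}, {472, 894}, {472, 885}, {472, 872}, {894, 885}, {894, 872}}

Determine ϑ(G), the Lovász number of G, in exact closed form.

sqrt(17)

N(795) = {486, 621, 764, 669, 414, 894, 885, 872}, |N(795)| = 8.
deg(764) = 8; N(764) = {621, 475, 489, 150, 550, 795, 885, 872}.
N(669) = {486, 643, 399, 621, 550, 795, 472, 885}, |N(669)| = 8.
Vertex 150 has 8 neighbors: 643, 399, 621, 359, 764, 550, 894, 872.
Regular of degree 8 on 17 vertices: SR(17,8,3,4) — a Paley graph.
The 3 distinct eigenvalues: [8.0, 1.562, -2.562].
ϑ = −N·λ_min/(λ_max−λ_min) = −17·(-sqrt(17)/2 - 1/2)/(8−(-sqrt(17)/2 - 1/2)) = sqrt(17).
ϑ(G) ≈ 4.123105626.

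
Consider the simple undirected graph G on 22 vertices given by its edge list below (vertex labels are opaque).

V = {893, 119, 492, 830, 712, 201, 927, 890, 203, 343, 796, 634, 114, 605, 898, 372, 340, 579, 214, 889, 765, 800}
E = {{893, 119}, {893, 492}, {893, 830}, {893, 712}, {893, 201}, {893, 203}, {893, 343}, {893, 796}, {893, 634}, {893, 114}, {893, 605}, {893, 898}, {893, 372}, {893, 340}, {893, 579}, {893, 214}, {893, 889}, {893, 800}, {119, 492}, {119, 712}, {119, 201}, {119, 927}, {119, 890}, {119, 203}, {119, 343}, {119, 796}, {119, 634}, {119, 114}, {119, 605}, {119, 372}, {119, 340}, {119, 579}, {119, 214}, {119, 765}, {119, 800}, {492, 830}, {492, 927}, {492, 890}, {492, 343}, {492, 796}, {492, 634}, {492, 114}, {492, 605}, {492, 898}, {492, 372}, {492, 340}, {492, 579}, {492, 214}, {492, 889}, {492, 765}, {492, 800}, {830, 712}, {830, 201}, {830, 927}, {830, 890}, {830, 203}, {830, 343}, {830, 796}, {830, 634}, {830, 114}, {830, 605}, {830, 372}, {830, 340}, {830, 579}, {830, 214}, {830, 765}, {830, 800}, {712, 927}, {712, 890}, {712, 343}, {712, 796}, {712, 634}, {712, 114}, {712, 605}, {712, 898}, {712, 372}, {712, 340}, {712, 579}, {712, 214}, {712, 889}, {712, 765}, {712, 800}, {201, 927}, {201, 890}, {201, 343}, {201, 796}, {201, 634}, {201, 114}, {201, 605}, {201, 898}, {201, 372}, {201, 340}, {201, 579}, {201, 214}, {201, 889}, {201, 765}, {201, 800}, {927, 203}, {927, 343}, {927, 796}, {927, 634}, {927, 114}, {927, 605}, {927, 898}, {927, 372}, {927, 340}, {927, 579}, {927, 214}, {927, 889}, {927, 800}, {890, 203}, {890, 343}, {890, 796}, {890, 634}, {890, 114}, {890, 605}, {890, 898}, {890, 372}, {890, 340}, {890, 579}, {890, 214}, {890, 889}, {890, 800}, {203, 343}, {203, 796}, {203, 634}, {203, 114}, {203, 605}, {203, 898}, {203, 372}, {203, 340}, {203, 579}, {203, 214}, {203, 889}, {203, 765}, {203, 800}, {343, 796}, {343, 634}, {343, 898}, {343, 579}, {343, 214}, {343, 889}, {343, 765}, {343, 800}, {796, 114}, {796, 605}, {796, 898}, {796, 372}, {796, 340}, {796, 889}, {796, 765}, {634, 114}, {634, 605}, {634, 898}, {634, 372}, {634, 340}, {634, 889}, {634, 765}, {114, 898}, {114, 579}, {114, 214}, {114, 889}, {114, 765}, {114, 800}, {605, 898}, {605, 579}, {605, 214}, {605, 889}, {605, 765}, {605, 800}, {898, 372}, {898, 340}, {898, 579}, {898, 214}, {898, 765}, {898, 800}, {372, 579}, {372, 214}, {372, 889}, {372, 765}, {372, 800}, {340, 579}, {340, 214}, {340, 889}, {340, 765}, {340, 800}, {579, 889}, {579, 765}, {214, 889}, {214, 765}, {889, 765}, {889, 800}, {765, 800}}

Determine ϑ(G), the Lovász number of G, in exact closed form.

5

Vertex 889 has 18 neighbors: 893, 492, 712, 201, 927, 890, 203, 343, 796, 634, 114, 605, 372, 340, 579, 214, 765, 800.
Vertex 201 has 18 neighbors: 893, 119, 830, 927, 890, 343, 796, 634, 114, 605, 898, 372, 340, 579, 214, 889, 765, 800.
N(712) = {893, 119, 830, 927, 890, 343, 796, 634, 114, 605, 898, 372, 340, 579, 214, 889, 765, 800}, |N(712)| = 18.
N(372) = {893, 119, 492, 830, 712, 201, 927, 890, 203, 796, 634, 898, 579, 214, 889, 765, 800}, |N(372)| = 17.
5 parts of sizes [5, 5, 4, 4, 4]; α(G) = 5 = ϑ (perfect).
= 5.000000000… (decimal).
α=5, χ(Ḡ)=5; ϑ=5 lies between (collapsed).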